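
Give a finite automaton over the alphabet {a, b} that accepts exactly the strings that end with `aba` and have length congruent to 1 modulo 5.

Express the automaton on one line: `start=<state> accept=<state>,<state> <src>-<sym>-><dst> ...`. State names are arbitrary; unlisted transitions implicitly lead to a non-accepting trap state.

start=q0 accept=q7 q0-a->q1 q0-b->q1 q1-a->q2 q1-b->q2 q2-a->q3 q2-b->q3 q3-a->q4 q3-b->q5 q4-a->q0 q4-b->q6 q5-a->q0 q5-b->q0 q6-a->q7 q6-b->q1 q7-a->q2 q7-b->q2

Build one automaton per condition and run them in lockstep. One (4 states) tracks how much of the suffix `aba` has currently been matched; the other (5 states) tracks the input length modulo 5. Each combined state is a pair, one component from each; accept when both components accept. Equivalent product states are then merged.
        a   b  
>  q0   q1  q1 
   q1   q2  q2 
   q2   q3  q3 
   q3   q4  q5 
   q4   q0  q6 
   q5   q0  q0 
   q6   q7  q1 
 * q7   q2  q2 
(> = start, * = accepting)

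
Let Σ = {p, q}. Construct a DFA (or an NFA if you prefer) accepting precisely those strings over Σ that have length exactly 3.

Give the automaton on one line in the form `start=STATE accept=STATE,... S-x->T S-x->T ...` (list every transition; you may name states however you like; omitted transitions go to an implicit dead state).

Count input length up to 4: every symbol moves from A toward E, which means 'more than 3' and absorbs. Accept from {D}.
       p  q 
>  A   B  B 
   B   C  C 
   C   D  D 
 * D   E  E 
   E   E  E 
(> = start, * = accepting)

start=A accept=D A-p->B A-q->B B-p->C B-q->C C-p->D C-q->D D-p->E D-q->E E-p->E E-q->E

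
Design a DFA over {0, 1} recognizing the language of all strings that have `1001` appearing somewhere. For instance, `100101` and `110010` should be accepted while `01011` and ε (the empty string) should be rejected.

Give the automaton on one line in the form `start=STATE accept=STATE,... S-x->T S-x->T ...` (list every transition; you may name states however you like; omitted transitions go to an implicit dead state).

start=q0 accept=q4 q0-0->q0 q0-1->q1 q1-0->q2 q1-1->q1 q2-0->q3 q2-1->q1 q3-0->q0 q3-1->q4 q4-0->q4 q4-1->q4

States q0..q3 record the length of the longest prefix of `1001` that matches the current input suffix. Reaching q4 means `1001` has been seen, and we stay there forever. Accept from q4.
        0   1  
>  q0   q0  q1 
   q1   q2  q1 
   q2   q3  q1 
   q3   q0  q4 
 * q4   q4  q4 
(> = start, * = accepting)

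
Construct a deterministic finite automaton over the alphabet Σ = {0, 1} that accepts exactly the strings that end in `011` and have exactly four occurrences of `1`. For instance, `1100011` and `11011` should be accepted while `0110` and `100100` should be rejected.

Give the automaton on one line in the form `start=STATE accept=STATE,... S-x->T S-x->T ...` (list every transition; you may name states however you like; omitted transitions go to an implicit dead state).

Handle the two conditions separately and then intersect. The first has 4 states tracking how much of the suffix `011` has currently been matched; the second has 6 states tracking the count of `1`s, saturating at 5. A product state is a pair (one from each), accepting exactly when both do.
21 states suffice.
          0    1  
>  S0     S1   S2 
   S1     S1   S3 
   S2     S4   S5 
   S3     S4   S6 
   S4     S4   S7 
   S5     S8   S9 
   S6     S8   S9 
   S7     S8  S10 
   S8     S8  S11 
   S9    S12  S13 
   S10   S12  S13 
   S11   S12  S14 
   S12   S12  S15 
   S13   S16  S17 
 * S14   S16  S17 
   S15   S16  S18 
   S16   S16  S19 
   S17   S20  S17 
   S18   S20  S17 
   S19   S20  S18 
   S20   S20  S19 
(> = start, * = accepting)

start=S0 accept=S14 S0-0->S1 S0-1->S2 S1-0->S1 S1-1->S3 S2-0->S4 S2-1->S5 S3-0->S4 S3-1->S6 S4-0->S4 S4-1->S7 S5-0->S8 S5-1->S9 S6-0->S8 S6-1->S9 S7-0->S8 S7-1->S10 S8-0->S8 S8-1->S11 S9-0->S12 S9-1->S13 S10-0->S12 S10-1->S13 S11-0->S12 S11-1->S14 S12-0->S12 S12-1->S15 S13-0->S16 S13-1->S17 S14-0->S16 S14-1->S17 S15-0->S16 S15-1->S18 S16-0->S16 S16-1->S19 S17-0->S20 S17-1->S17 S18-0->S20 S18-1->S17 S19-0->S20 S19-1->S18 S20-0->S20 S20-1->S19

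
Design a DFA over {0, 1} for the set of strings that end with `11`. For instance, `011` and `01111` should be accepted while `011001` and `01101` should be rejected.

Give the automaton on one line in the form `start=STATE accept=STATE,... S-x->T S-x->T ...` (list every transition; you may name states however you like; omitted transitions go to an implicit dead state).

start=q0 accept=q2 q0-0->q0 q0-1->q1 q1-0->q0 q1-1->q2 q2-0->q0 q2-1->q2

Let each state record the length of the longest suffix of the input read so far that is also a prefix of `11`. q1 means the last symbol is `1`; q2 means the last 2 symbols are `11`. Accept only at q2, where the string currently ends in `11`.
With 3 states:
        0   1  
>  q0   q0  q1 
   q1   q0  q2 
 * q2   q0  q2 
(> = start, * = accepting)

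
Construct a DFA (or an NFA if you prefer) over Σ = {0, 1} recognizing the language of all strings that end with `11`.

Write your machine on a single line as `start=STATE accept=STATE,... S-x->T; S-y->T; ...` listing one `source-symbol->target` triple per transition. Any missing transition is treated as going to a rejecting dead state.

Let each state record the length of the longest suffix of the input read so far that is also a prefix of `11`. s1 means the last symbol is `1`; s2 means the last 2 symbols are `11`. Accept only at s2, where the string currently ends in `11`.
A 3-state machine:
        0   1  
>  s0   s0  s1 
   s1   s0  s2 
 * s2   s0  s2 
(> = start, * = accepting)

start=s0; accept=s2; s0-0->s0; s0-1->s1; s1-0->s0; s1-1->s2; s2-0->s0; s2-1->s2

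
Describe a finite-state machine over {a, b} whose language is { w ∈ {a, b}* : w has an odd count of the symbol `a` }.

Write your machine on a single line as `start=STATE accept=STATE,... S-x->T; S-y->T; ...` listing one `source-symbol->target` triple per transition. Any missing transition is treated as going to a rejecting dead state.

The only thing that matters is how many `a`s have appeared, reduced mod 2. Use one state per residue: s0 for 0, …, s1 for 1. Reading `a` moves to the next residue; anything else stays put. s1 is accepting.
With 2 states:
        a   b  
>  s0   s1  s0 
 * s1   s0  s1 
(> = start, * = accepting)

start=s0; accept=s1; s0-a->s1; s0-b->s0; s1-a->s0; s1-b->s1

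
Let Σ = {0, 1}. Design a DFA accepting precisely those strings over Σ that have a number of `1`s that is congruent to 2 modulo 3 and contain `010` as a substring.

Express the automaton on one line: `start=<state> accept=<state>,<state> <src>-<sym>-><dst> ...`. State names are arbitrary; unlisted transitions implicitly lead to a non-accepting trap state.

start=q0 accept=q9 q0-0->q1 q0-1->q2 q1-0->q1 q1-1->q3 q2-0->q4 q2-1->q5 q3-0->q6 q3-1->q5 q4-0->q4 q4-1->q7 q5-0->q8 q5-1->q0 q6-0->q6 q6-1->q9 q7-0->q9 q7-1->q0 q8-0->q8 q8-1->q10 q9-0->q9 q9-1->q11 q10-0->q11 q10-1->q2 q11-0->q11 q11-1->q6

Build one automaton per condition and run them in lockstep. The first has 3 states tracking the count of `1`s modulo 3; the second has 4 states tracking whether and how much of `010` has been seen. A product state is a pair (one from each), accepting exactly when both do.
With 12 states:
          0    1  
>  q0     q1   q2 
   q1     q1   q3 
   q2     q4   q5 
   q3     q6   q5 
   q4     q4   q7 
   q5     q8   q0 
   q6     q6   q9 
   q7     q9   q0 
   q8     q8  q10 
 * q9     q9  q11 
   q10   q11   q2 
   q11   q11   q6 
(> = start, * = accepting)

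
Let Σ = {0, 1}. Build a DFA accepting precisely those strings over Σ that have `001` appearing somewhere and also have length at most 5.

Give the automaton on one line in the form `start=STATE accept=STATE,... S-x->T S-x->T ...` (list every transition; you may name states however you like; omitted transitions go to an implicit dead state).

start=A accept=H,L,M A-0->B A-1->C B-0->D B-1->E C-0->F C-1->E D-0->G D-1->H E-0->I E-1->J F-0->G F-1->J G-0->K G-1->L H-0->L H-1->L I-0->K I-1->J J-0->J J-1->J K-0->J K-1->M L-0->M L-1->M M-0->J M-1->J

Run two small machines in parallel and take their product. The first has 4 states tracking whether and how much of `001` has been seen; the second has 7 states tracking the input length, saturating at 6. A product state is a pair (one from each), accepting exactly when both do. Minimizing collapses redundant product states.
A 13-state machine:
       0  1 
>  A   B  C 
   B   D  E 
   C   F  E 
   D   G  H 
   E   I  J 
   F   G  J 
   G   K  L 
 * H   L  L 
   I   K  J 
   J   J  J 
   K   J  M 
 * L   M  M 
 * M   J  J 
(> = start, * = accepting)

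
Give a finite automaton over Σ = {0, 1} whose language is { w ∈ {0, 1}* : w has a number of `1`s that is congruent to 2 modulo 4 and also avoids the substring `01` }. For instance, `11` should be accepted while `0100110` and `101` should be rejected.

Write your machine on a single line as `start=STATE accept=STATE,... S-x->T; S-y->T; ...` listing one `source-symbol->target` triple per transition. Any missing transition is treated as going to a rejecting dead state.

Handle the two conditions separately and then intersect. The first has 4 states tracking the count of `1`s modulo 4; the second has 3 states tracking partial matches of the forbidden pattern `01`. A product state is a pair (one from each), accepting exactly when both do.
With 12 states:
          0    1  
>  q0     q1   q2 
   q1     q1   q3 
   q2     q4   q5 
   q3     q3   q6 
   q4     q4   q6 
 * q5     q7   q8 
   q6     q6   q9 
 * q7     q7   q9 
   q8    q10   q0 
   q9     q9  q11 
   q10   q10  q11 
   q11   q11   q3 
(> = start, * = accepting)

start=q0; accept=q5,q7; q0-0->q1; q0-1->q2; q1-0->q1; q1-1->q3; q2-0->q4; q2-1->q5; q3-0->q3; q3-1->q6; q4-0->q4; q4-1->q6; q5-0->q7; q5-1->q8; q6-0->q6; q6-1->q9; q7-0->q7; q7-1->q9; q8-0->q10; q8-1->q0; q9-0->q9; q9-1->q11; q10-0->q10; q10-1->q11; q11-0->q11; q11-1->q3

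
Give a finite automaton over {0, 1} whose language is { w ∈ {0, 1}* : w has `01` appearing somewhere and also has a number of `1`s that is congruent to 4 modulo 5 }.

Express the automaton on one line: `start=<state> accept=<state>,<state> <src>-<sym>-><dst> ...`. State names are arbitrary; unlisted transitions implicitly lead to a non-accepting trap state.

start=s0 accept=s9 s0-0->s1 s0-1->s2 s1-0->s1 s1-1->s3 s2-0->s3 s2-1->s4 s3-0->s3 s3-1->s5 s4-0->s5 s4-1->s6 s5-0->s5 s5-1->s7 s6-0->s7 s6-1->s8 s7-0->s7 s7-1->s9 s8-0->s10 s8-1->s0 s9-0->s9 s9-1->s1 s10-0->s10 s10-1->s1

Build one automaton per condition and run them in lockstep. The first has 3 states tracking whether and how much of `01` has been seen; the second has 5 states tracking the count of `1`s modulo 5. A product state is a pair (one from each), accepting exactly when both do. Minimizing collapses redundant product states.
11 states suffice.
          0    1  
>  s0     s1   s2 
   s1     s1   s3 
   s2     s3   s4 
   s3     s3   s5 
   s4     s5   s6 
   s5     s5   s7 
   s6     s7   s8 
   s7     s7   s9 
   s8    s10   s0 
 * s9     s9   s1 
   s10   s10   s1 
(> = start, * = accepting)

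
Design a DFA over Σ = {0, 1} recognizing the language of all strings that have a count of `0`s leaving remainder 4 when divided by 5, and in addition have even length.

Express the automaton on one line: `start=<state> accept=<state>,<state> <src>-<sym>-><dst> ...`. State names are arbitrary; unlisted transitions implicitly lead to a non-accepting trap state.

start=q0 accept=q7 q0-0->q1 q0-1->q2 q1-0->q3 q1-1->q4 q2-0->q4 q2-1->q0 q3-0->q5 q3-1->q6 q4-0->q6 q4-1->q1 q5-0->q7 q5-1->q8 q6-0->q8 q6-1->q3 q7-0->q2 q7-1->q9 q8-0->q9 q8-1->q5 q9-0->q0 q9-1->q7

Build one automaton per condition and run them in lockstep. The first has 5 states tracking the count of `0`s modulo 5; the second has 2 states tracking the input length modulo 2. A product state is a pair (one from each), accepting exactly when both do.
With 10 states:
        0   1  
>  q0   q1  q2 
   q1   q3  q4 
   q2   q4  q0 
   q3   q5  q6 
   q4   q6  q1 
   q5   q7  q8 
   q6   q8  q3 
 * q7   q2  q9 
   q8   q9  q5 
   q9   q0  q7 
(> = start, * = accepting)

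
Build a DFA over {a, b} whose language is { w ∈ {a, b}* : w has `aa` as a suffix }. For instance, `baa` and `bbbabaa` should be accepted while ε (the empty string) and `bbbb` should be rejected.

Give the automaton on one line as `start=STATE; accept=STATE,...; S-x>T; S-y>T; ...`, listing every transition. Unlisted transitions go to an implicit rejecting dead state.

start=S0; accept=S2; S0-a>S1; S0-b>S0; S1-a>S2; S1-b>S0; S2-a>S2; S2-b>S0

Let each state record the length of the longest suffix of the input read so far that is also a prefix of `aa`. S1 means the last symbol is `a`; S2 means the last 2 symbols are `aa`. Accept only at S2, where the string currently ends in `aa`.
3 states suffice.
        a   b  
>  S0   S1  S0 
   S1   S2  S0 
 * S2   S2  S0 
(> = start, * = accepting)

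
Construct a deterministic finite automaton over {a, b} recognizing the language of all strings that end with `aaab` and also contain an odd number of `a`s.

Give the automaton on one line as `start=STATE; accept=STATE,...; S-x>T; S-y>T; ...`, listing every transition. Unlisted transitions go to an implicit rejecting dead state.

Build one automaton per condition and run them in lockstep. One (5 states) tracks how much of the suffix `aaab` has currently been matched; the other (2 states) tracks the count of `a`s modulo 2. Each combined state is a pair, one component from each; accept when both components accept. Equivalent product states are then merged.
        a   b  
>  q0   q1  q0 
   q1   q2  q3 
   q2   q4  q0 
   q3   q0  q3 
   q4   q2  q5 
 * q5   q0  q3 
(> = start, * = accepting)

start=q0; accept=q5; q0-a>q1; q0-b>q0; q1-a>q2; q1-b>q3; q2-a>q4; q2-b>q0; q3-a>q0; q3-b>q3; q4-a>q2; q4-b>q5; q5-a>q0; q5-b>q3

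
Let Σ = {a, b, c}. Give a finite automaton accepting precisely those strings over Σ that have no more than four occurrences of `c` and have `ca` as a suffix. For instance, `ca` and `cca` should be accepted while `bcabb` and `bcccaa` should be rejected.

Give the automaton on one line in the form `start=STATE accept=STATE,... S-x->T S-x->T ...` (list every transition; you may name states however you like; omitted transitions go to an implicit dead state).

start=S0 accept=S2,S5,S8,S11 S0-a->S0 S0-b->S0 S0-c->S1 S1-a->S2 S1-b->S3 S1-c->S4 S2-a->S3 S2-b->S3 S2-c->S4 S3-a->S3 S3-b->S3 S3-c->S4 S4-a->S5 S4-b->S6 S4-c->S7 S5-a->S6 S5-b->S6 S5-c->S7 S6-a->S6 S6-b->S6 S6-c->S7 S7-a->S8 S7-b->S9 S7-c->S10 S8-a->S9 S8-b->S9 S8-c->S10 S9-a->S9 S9-b->S9 S9-c->S10 S10-a->S11 S10-b->S12 S10-c->S12 S11-a->S12 S11-b->S12 S11-c->S12 S12-a->S12 S12-b->S12 S12-c->S12

Build one automaton per condition and run them in lockstep. One (6 states) tracks the count of `c`s, saturating at 5; the other (3 states) tracks how much of the suffix `ca` has currently been matched. Each combined state is a pair, one component from each; accept when both components accept. Minimizing collapses redundant product states.
          a    b    c  
>  S0     S0   S0   S1 
   S1     S2   S3   S4 
 * S2     S3   S3   S4 
   S3     S3   S3   S4 
   S4     S5   S6   S7 
 * S5     S6   S6   S7 
   S6     S6   S6   S7 
   S7     S8   S9  S10 
 * S8     S9   S9  S10 
   S9     S9   S9  S10 
   S10   S11  S12  S12 
 * S11   S12  S12  S12 
   S12   S12  S12  S12 
(> = start, * = accepting)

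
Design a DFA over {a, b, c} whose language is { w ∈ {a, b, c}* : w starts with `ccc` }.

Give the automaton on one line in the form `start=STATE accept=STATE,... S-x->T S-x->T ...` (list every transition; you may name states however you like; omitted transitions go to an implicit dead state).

start=S0 accept=S3 S0-a->S4 S0-b->S4 S0-c->S1 S1-a->S4 S1-b->S4 S1-c->S2 S2-a->S4 S2-b->S4 S2-c->S3 S3-a->S3 S3-b->S3 S3-c->S3 S4-a->S4 S4-b->S4 S4-c->S4

Walk along `ccc` while the input agrees: from S0 take `c` to S1, and so on. Any deviation drops to the rejecting sink S4. Once S3 is reached the prefix is confirmed and every continuation is accepted.
5 states suffice.
        a   b   c  
>  S0   S4  S4  S1 
   S1   S4  S4  S2 
   S2   S4  S4  S3 
 * S3   S3  S3  S3 
   S4   S4  S4  S4 
(> = start, * = accepting)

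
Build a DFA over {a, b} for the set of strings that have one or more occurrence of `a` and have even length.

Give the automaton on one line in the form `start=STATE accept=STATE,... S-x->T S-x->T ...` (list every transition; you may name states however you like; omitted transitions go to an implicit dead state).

Build one automaton per condition and run them in lockstep. One (3 states) tracks the count of `a`s, saturating at 2; the other (2 states) tracks the input length modulo 2. Each combined state is a pair, one component from each; accept when both components accept.
With 6 states:
        a   b  
>  q0   q1  q2 
   q1   q3  q4 
   q2   q4  q0 
 * q3   q5  q5 
 * q4   q5  q1 
   q5   q3  q3 
(> = start, * = accepting)

start=q0 accept=q3,q4 q0-a->q1 q0-b->q2 q1-a->q3 q1-b->q4 q2-a->q4 q2-b->q0 q3-a->q5 q3-b->q5 q4-a->q5 q4-b->q1 q5-a->q3 q5-b->q3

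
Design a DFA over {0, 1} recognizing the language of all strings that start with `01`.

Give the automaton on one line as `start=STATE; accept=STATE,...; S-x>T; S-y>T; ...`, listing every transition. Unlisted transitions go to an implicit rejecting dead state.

start=S0; accept=S2; S0-0>S1; S0-1>S3; S1-0>S3; S1-1>S2; S2-0>S2; S2-1>S2; S3-0>S3; S3-1>S3

Check the first 2 symbols one by one: S0 through S1 record how many have matched `01` so far; any wrong symbol goes to the dead state S3. After all 2 match we enter the accepting sink S2.
4 states suffice.
        0   1  
>  S0   S1  S3 
   S1   S3  S2 
 * S2   S2  S2 
   S3   S3  S3 
(> = start, * = accepting)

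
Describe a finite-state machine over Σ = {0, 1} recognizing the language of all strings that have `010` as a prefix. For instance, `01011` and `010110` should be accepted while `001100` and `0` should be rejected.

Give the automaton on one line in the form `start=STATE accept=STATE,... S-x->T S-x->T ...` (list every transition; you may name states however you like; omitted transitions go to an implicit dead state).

start=q0 accept=q3 q0-0->q1 q0-1->q4 q1-0->q4 q1-1->q2 q2-0->q3 q2-1->q4 q3-0->q3 q3-1->q3 q4-0->q4 q4-1->q4

Walk along `010` while the input agrees: from q0 take `0` to q1, and so on. Any deviation drops to the rejecting sink q4. Once q3 is reached the prefix is confirmed and every continuation is accepted.
With 5 states:
        0   1  
>  q0   q1  q4 
   q1   q4  q2 
   q2   q3  q4 
 * q3   q3  q3 
   q4   q4  q4 
(> = start, * = accepting)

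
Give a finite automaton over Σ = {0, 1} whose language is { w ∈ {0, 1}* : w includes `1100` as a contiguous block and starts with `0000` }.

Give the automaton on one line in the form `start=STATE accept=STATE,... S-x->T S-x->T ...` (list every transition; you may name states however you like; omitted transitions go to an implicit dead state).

Run two small machines in parallel and take their product. The first has 5 states tracking whether and how much of `1100` has been seen; the second has 6 states tracking whether the input so far still matches the prefix `0000`. A product state is a pair (one from each), accepting exactly when both do.
A 14-state machine:
          0    1  
>  q0     q1   q2 
   q1     q3   q2 
   q2     q4   q5 
   q3     q6   q2 
   q4     q4   q2 
   q5     q7   q5 
   q6     q8   q2 
   q7     q9   q2 
   q8     q8  q10 
   q9     q9   q9 
   q10    q8  q11 
   q11   q12  q11 
   q12   q13  q10 
 * q13   q13  q13 
(> = start, * = accepting)

start=q0 accept=q13 q0-0->q1 q0-1->q2 q1-0->q3 q1-1->q2 q2-0->q4 q2-1->q5 q3-0->q6 q3-1->q2 q4-0->q4 q4-1->q2 q5-0->q7 q5-1->q5 q6-0->q8 q6-1->q2 q7-0->q9 q7-1->q2 q8-0->q8 q8-1->q10 q9-0->q9 q9-1->q9 q10-0->q8 q10-1->q11 q11-0->q12 q11-1->q11 q12-0->q13 q12-1->q10 q13-0->q13 q13-1->q13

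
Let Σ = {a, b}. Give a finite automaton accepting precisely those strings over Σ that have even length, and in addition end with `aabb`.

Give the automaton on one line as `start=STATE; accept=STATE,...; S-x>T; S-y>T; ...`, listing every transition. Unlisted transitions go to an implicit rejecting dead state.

Build one automaton per condition and run them in lockstep. The first has 2 states tracking the input length modulo 2; the second has 5 states tracking how much of the suffix `aabb` has currently been matched. A product state is a pair (one from each), accepting exactly when both do. After merging equivalent states the machine shrinks.
A 6-state machine:
        a   b  
>  s0   s1  s2 
   s1   s3  s0 
   s2   s0  s0 
   s3   s1  s4 
   s4   s0  s5 
 * s5   s1  s2 
(> = start, * = accepting)

start=s0; accept=s5; s0-a>s1; s0-b>s2; s1-a>s3; s1-b>s0; s2-a>s0; s2-b>s0; s3-a>s1; s3-b>s4; s4-a>s0; s4-b>s5; s5-a>s1; s5-b>s2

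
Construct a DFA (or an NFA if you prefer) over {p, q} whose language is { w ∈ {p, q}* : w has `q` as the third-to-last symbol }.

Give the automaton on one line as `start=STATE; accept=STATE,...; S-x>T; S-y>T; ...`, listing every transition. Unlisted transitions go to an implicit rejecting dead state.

A DFA must remember the last 3 symbols (since which symbol is third-to-last isn't known until the input ends). Use one state per possible window of the last ≤3 symbols; accept from those whose window starts with `q`.
          p    q  
>  s0     s1   s2 
   s1     s3   s4 
   s2     s5   s6 
   s3     s7   s8 
   s4     s9  s10 
   s5    s11  s12 
   s6    s13  s14 
   s7     s7   s8 
   s8     s9  s10 
   s9    s11  s12 
   s10   s13  s14 
 * s11    s7   s8 
 * s12    s9  s10 
 * s13   s11  s12 
 * s14   s13  s14 
(> = start, * = accepting)

start=s0; accept=s11,s12,s13,s14; s0-p>s1; s0-q>s2; s1-p>s3; s1-q>s4; s2-p>s5; s2-q>s6; s3-p>s7; s3-q>s8; s4-p>s9; s4-q>s10; s5-p>s11; s5-q>s12; s6-p>s13; s6-q>s14; s7-p>s7; s7-q>s8; s8-p>s9; s8-q>s10; s9-p>s11; s9-q>s12; s10-p>s13; s10-q>s14; s11-p>s7; s11-q>s8; s12-p>s9; s12-q>s10; s13-p>s11; s13-q>s12; s14-p>s13; s14-q>s14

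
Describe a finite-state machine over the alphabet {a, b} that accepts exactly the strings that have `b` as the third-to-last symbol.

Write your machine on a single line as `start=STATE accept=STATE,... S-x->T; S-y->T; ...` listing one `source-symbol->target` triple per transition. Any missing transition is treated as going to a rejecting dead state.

A DFA must remember the last 3 symbols (since which symbol is third-to-last isn't known until the input ends). Use one state per possible window of the last ≤3 symbols; accept from those whose window starts with `b`.
With 15 states:
          a    b  
>  q0     q1   q2 
   q1     q3   q4 
   q2     q5   q6 
   q3     q7   q8 
   q4     q9  q10 
   q5    q11  q12 
   q6    q13  q14 
   q7     q7   q8 
   q8     q9  q10 
   q9    q11  q12 
   q10   q13  q14 
 * q11    q7   q8 
 * q12    q9  q10 
 * q13   q11  q12 
 * q14   q13  q14 
(> = start, * = accepting)

start=q0; accept=q11,q12,q13,q14; q0-a->q1; q0-b->q2; q1-a->q3; q1-b->q4; q2-a->q5; q2-b->q6; q3-a->q7; q3-b->q8; q4-a->q9; q4-b->q10; q5-a->q11; q5-b->q12; q6-a->q13; q6-b->q14; q7-a->q7; q7-b->q8; q8-a->q9; q8-b->q10; q9-a->q11; q9-b->q12; q10-a->q13; q10-b->q14; q11-a->q7; q11-b->q8; q12-a->q9; q12-b->q10; q13-a->q11; q13-b->q12; q14-a->q13; q14-b->q14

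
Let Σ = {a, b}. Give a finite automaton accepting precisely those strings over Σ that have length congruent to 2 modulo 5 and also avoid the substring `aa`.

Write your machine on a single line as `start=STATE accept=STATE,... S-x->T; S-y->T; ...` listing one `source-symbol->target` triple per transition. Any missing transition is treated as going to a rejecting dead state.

start=q0; accept=q4,q5; q0-a->q1; q0-b->q2; q1-a->q3; q1-b->q4; q2-a->q5; q2-b->q4; q3-a->q6; q3-b->q6; q4-a->q7; q4-b->q8; q5-a->q6; q5-b->q8; q6-a->q9; q6-b->q9; q7-a->q9; q7-b->q10; q8-a->q11; q8-b->q10; q9-a->q12; q9-b->q12; q10-a->q13; q10-b->q0; q11-a->q12; q11-b->q0; q12-a->q14; q12-b->q14; q13-a->q14; q13-b->q2; q14-a->q3; q14-b->q3

Run two small machines in parallel and take their product. The first has 5 states tracking the input length modulo 5; the second has 3 states tracking partial matches of the forbidden pattern `aa`. A product state is a pair (one from each), accepting exactly when both do.
With 15 states:
          a    b  
>  q0     q1   q2 
   q1     q3   q4 
   q2     q5   q4 
   q3     q6   q6 
 * q4     q7   q8 
 * q5     q6   q8 
   q6     q9   q9 
   q7     q9  q10 
   q8    q11  q10 
   q9    q12  q12 
   q10   q13   q0 
   q11   q12   q0 
   q12   q14  q14 
   q13   q14   q2 
   q14    q3   q3 
(> = start, * = accepting)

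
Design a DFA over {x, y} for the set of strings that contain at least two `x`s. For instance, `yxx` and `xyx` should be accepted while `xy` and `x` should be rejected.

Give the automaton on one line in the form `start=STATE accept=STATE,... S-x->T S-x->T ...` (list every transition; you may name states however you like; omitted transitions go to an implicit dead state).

start=S0 accept=S2,S3 S0-x->S1 S0-y->S0 S1-x->S2 S1-y->S1 S2-x->S3 S2-y->S2 S3-x->S3 S3-y->S3

Only the number of `x`s matters, and only up to 3. Make a chain S0 → S1 → S2 → S3 advanced by each `x` (with S3 absorbing); every other symbol self-loops. The accepting set is {S2, S3}.
A 4-state machine:
        x   y  
>  S0   S1  S0 
   S1   S2  S1 
 * S2   S3  S2 
 * S3   S3  S3 
(> = start, * = accepting)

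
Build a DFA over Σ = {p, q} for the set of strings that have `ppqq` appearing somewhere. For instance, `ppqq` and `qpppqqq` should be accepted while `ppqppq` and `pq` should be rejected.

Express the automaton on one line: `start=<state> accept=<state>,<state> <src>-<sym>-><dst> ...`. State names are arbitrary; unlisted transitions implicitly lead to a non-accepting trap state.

Track how much of `ppqq` has been matched so far: state s0 is no progress, s4 is the absorbing accept state reached once `ppqq` has occurred. Intermediate states record partial matches; on a mismatch, fall back to the longest reusable overlap.
        p   q  
>  s0   s1  s0 
   s1   s2  s0 
   s2   s2  s3 
   s3   s1  s4 
 * s4   s4  s4 
(> = start, * = accepting)

start=s0 accept=s4 s0-p->s1 s0-q->s0 s1-p->s2 s1-q->s0 s2-p->s2 s2-q->s3 s3-p->s1 s3-q->s4 s4-p->s4 s4-q->s4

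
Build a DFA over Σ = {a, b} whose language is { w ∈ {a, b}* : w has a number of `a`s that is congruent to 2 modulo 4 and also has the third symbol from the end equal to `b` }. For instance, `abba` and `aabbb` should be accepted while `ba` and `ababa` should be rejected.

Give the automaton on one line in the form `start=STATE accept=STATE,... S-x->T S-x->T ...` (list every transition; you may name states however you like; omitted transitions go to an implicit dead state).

Handle the two conditions separately and then intersect. One (4 states) tracks the count of `a`s modulo 4; the other (15 states) tracks the last 3 symbols read. Each combined state is a pair, one component from each; accept when both components accept. Minimizing collapses redundant product states.
15 states suffice.
          a    b  
>  q0     q1   q2 
   q1     q3   q4 
   q2     q5   q2 
   q3     q6   q7 
   q4     q8   q9 
   q5    q10   q4 
   q6     q0   q6 
   q7     q6  q11 
   q8     q6  q12 
   q9    q13   q9 
 * q10    q6   q7 
   q11    q6  q14 
 * q12    q6  q11 
 * q13    q6  q12 
 * q14    q6  q14 
(> = start, * = accepting)

start=q0 accept=q10,q12,q13,q14 q0-a->q1 q0-b->q2 q1-a->q3 q1-b->q4 q2-a->q5 q2-b->q2 q3-a->q6 q3-b->q7 q4-a->q8 q4-b->q9 q5-a->q10 q5-b->q4 q6-a->q0 q6-b->q6 q7-a->q6 q7-b->q11 q8-a->q6 q8-b->q12 q9-a->q13 q9-b->q9 q10-a->q6 q10-b->q7 q11-a->q6 q11-b->q14 q12-a->q6 q12-b->q11 q13-a->q6 q13-b->q12 q14-a->q6 q14-b->q14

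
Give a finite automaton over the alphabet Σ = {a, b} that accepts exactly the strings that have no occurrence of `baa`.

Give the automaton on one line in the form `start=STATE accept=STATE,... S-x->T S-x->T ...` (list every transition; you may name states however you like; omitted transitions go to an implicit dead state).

start=q0 accept=q0,q1,q2 q0-a->q0 q0-b->q1 q1-a->q2 q1-b->q1 q2-a->q3 q2-b->q1 q3-a->q3 q3-b->q3

This is the complement of 'contains `baa`'. Use the same substring-matching states — q0 through q3 holding how much of `baa` has just been matched — but flip the accepting set: everything except the trap q3 accepts.
With 4 states:
        a   b  
>* q0   q0  q1 
 * q1   q2  q1 
 * q2   q3  q1 
   q3   q3  q3 
(> = start, * = accepting)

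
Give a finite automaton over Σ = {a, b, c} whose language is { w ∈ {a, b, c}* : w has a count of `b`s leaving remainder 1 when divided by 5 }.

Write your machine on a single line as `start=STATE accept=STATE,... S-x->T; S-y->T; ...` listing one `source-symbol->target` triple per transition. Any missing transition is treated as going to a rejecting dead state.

start=s0; accept=s1; s0-a->s0; s0-b->s1; s0-c->s0; s1-a->s1; s1-b->s2; s1-c->s1; s2-a->s2; s2-b->s3; s2-c->s2; s3-a->s3; s3-b->s4; s3-c->s3; s4-a->s4; s4-b->s0; s4-c->s4

Keep the running count of `b`s modulo 5: each `b` advances along the cycle s0 → s1 → s2 → s3 → s4 → s0 while other symbols loop. Accept at s1.
5 states suffice.
        a   b   c  
>  s0   s0  s1  s0 
 * s1   s1  s2  s1 
   s2   s2  s3  s2 
   s3   s3  s4  s3 
   s4   s4  s0  s4 
(> = start, * = accepting)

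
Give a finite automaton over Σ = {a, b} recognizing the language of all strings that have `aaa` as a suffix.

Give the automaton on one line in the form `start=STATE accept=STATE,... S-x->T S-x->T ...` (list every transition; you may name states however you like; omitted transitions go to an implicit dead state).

Let each state record the length of the longest suffix of the input read so far that is also a prefix of `aaa`. q1 means the last symbol is `a`; q2 means the last 2 symbols are `aa`; q3 means the last 3 symbols are `aaa`. Accept only at q3, where the string currently ends in `aaa`.
With 4 states:
        a   b  
>  q0   q1  q0 
   q1   q2  q0 
   q2   q3  q0 
 * q3   q3  q0 
(> = start, * = accepting)

start=q0 accept=q3 q0-a->q1 q0-b->q0 q1-a->q2 q1-b->q0 q2-a->q3 q2-b->q0 q3-a->q3 q3-b->q0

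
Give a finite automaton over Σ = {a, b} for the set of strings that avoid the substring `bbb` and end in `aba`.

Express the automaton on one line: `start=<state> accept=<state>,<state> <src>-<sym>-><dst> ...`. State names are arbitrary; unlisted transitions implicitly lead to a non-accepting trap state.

start=s0 accept=s5 s0-a->s1 s0-b->s2 s1-a->s1 s1-b->s3 s2-a->s1 s2-b->s4 s3-a->s5 s3-b->s4 s4-a->s1 s4-b->s6 s5-a->s1 s5-b->s3 s6-a->s6 s6-b->s6

Run two small machines in parallel and take their product. The first has 4 states tracking partial matches of the forbidden pattern `bbb`; the second has 4 states tracking how much of the suffix `aba` has currently been matched. A product state is a pair (one from each), accepting exactly when both do. After merging equivalent states the machine shrinks.
7 states suffice.
        a   b  
>  s0   s1  s2 
   s1   s1  s3 
   s2   s1  s4 
   s3   s5  s4 
   s4   s1  s6 
 * s5   s1  s3 
   s6   s6  s6 
(> = start, * = accepting)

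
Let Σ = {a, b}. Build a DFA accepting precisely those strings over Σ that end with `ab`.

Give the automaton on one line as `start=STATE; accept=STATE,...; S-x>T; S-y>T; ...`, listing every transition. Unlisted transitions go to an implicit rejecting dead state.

start=q0; accept=q2; q0-a>q1; q0-b>q0; q1-a>q1; q1-b>q2; q2-a>q1; q2-b>q0

Let each state record the length of the longest suffix of the input read so far that is also a prefix of `ab`. q1 means the last symbol is `a`; q2 means the last 2 symbols are `ab`. Accept only at q2, where the string currently ends in `ab`.
3 states suffice.
        a   b  
>  q0   q1  q0 
   q1   q1  q2 
 * q2   q1  q0 
(> = start, * = accepting)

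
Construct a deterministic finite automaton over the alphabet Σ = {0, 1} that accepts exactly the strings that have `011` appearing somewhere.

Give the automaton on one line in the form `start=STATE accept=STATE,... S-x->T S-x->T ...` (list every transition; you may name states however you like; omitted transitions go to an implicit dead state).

Track how much of `011` has been matched so far: state s0 is no progress, s3 is the absorbing accept state reached once `011` has occurred. Intermediate states record partial matches; on a mismatch, fall back to the longest reusable overlap.
With 4 states:
        0   1  
>  s0   s1  s0 
   s1   s1  s2 
   s2   s1  s3 
 * s3   s3  s3 
(> = start, * = accepting)

start=s0 accept=s3 s0-0->s1 s0-1->s0 s1-0->s1 s1-1->s2 s2-0->s1 s2-1->s3 s3-0->s3 s3-1->s3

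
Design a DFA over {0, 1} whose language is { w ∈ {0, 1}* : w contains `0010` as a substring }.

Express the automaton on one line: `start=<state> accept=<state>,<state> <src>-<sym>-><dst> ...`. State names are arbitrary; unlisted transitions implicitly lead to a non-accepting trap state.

States s0..s3 record the length of the longest prefix of `0010` that matches the current input suffix. Reaching s4 means `0010` has been seen, and we stay there forever. Accept from s4.
With 5 states:
        0   1  
>  s0   s1  s0 
   s1   s2  s0 
   s2   s2  s3 
   s3   s4  s0 
 * s4   s4  s4 
(> = start, * = accepting)

start=s0 accept=s4 s0-0->s1 s0-1->s0 s1-0->s2 s1-1->s0 s2-0->s2 s2-1->s3 s3-0->s4 s3-1->s0 s4-0->s4 s4-1->s4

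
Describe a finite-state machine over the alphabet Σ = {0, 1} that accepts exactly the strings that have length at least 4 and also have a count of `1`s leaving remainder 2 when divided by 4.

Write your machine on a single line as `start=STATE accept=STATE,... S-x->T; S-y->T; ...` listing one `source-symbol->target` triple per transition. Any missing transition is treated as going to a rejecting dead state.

Run two small machines in parallel and take their product. The first has 6 states tracking the input length, saturating at 5; the second has 4 states tracking the count of `1`s modulo 4. A product state is a pair (one from each), accepting exactly when both do. After merging equivalent states the machine shrinks.
        0   1  
>  q0   q1  q2 
   q1   q3  q4 
   q2   q4  q5 
   q3   q3  q6 
   q4   q6  q7 
   q5   q7  q8 
   q6   q6  q9 
   q7   q9  q8 
   q8   q8  q3 
 * q9   q9  q8 
(> = start, * = accepting)

start=q0; accept=q9; q0-0->q1; q0-1->q2; q1-0->q3; q1-1->q4; q2-0->q4; q2-1->q5; q3-0->q3; q3-1->q6; q4-0->q6; q4-1->q7; q5-0->q7; q5-1->q8; q6-0->q6; q6-1->q9; q7-0->q9; q7-1->q8; q8-0->q8; q8-1->q3; q9-0->q9; q9-1->q8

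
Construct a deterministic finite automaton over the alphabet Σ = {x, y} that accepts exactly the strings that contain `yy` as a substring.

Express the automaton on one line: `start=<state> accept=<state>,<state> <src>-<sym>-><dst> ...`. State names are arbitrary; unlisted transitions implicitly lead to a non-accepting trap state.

start=s0 accept=s2 s0-x->s0 s0-y->s1 s1-x->s0 s1-y->s2 s2-x->s2 s2-y->s2

Track how much of `yy` has been matched so far: state s0 is no progress, s2 is the absorbing accept state reached once `yy` has occurred. Intermediate states record partial matches; on a mismatch, fall back to the longest reusable overlap.
With 3 states:
        x   y  
>  s0   s0  s1 
   s1   s0  s2 
 * s2   s2  s2 
(> = start, * = accepting)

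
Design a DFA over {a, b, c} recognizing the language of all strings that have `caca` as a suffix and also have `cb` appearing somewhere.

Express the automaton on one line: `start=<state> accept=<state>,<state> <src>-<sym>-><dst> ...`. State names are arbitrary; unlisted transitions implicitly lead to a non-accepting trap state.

Handle the two conditions separately and then intersect. One (5 states) tracks how much of the suffix `caca` has currently been matched; the other (3 states) tracks whether and how much of `cb` has been seen. Each combined state is a pair, one component from each; accept when both components accept.
A 10-state machine:
        a   b   c  
>  S0   S0  S0  S1 
   S1   S2  S3  S1 
   S2   S0  S0  S4 
   S3   S3  S3  S5 
   S4   S6  S3  S1 
   S5   S7  S3  S5 
   S6   S0  S0  S4 
   S7   S3  S3  S8 
   S8   S9  S3  S5 
 * S9   S3  S3  S8 
(> = start, * = accepting)

start=S0 accept=S9 S0-a->S0 S0-b->S0 S0-c->S1 S1-a->S2 S1-b->S3 S1-c->S1 S2-a->S0 S2-b->S0 S2-c->S4 S3-a->S3 S3-b->S3 S3-c->S5 S4-a->S6 S4-b->S3 S4-c->S1 S5-a->S7 S5-b->S3 S5-c->S5 S6-a->S0 S6-b->S0 S6-c->S4 S7-a->S3 S7-b->S3 S7-c->S8 S8-a->S9 S8-b->S3 S8-c->S5 S9-a->S3 S9-b->S3 S9-c->S8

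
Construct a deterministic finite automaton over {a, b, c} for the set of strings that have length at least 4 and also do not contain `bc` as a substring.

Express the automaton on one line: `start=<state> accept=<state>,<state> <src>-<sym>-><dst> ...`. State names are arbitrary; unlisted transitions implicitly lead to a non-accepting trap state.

start=q0 accept=q8,q9 q0-a->q1 q0-b->q2 q0-c->q1 q1-a->q3 q1-b->q4 q1-c->q3 q2-a->q3 q2-b->q4 q2-c->q5 q3-a->q6 q3-b->q7 q3-c->q6 q4-a->q6 q4-b->q7 q4-c->q5 q5-a->q5 q5-b->q5 q5-c->q5 q6-a->q8 q6-b->q9 q6-c->q8 q7-a->q8 q7-b->q9 q7-c->q5 q8-a->q8 q8-b->q9 q8-c->q8 q9-a->q8 q9-b->q9 q9-c->q5

Handle the two conditions separately and then intersect. The first has 6 states tracking the input length, saturating at 5; the second has 3 states tracking partial matches of the forbidden pattern `bc`. A product state is a pair (one from each), accepting exactly when both do. After merging equivalent states the machine shrinks.
A 10-state machine:
        a   b   c  
>  q0   q1  q2  q1 
   q1   q3  q4  q3 
   q2   q3  q4  q5 
   q3   q6  q7  q6 
   q4   q6  q7  q5 
   q5   q5  q5  q5 
   q6   q8  q9  q8 
   q7   q8  q9  q5 
 * q8   q8  q9  q8 
 * q9   q8  q9  q5 
(> = start, * = accepting)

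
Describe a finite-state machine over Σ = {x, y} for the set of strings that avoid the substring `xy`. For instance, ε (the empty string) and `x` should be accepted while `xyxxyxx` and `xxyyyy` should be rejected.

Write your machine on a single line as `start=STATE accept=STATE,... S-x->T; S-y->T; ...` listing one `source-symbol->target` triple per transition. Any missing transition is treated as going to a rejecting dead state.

This is the complement of 'contains `xy`'. Use the same substring-matching states — q0 through q2 holding how much of `xy` has just been matched — but flip the accepting set: everything except the trap q2 accepts.
        x   y  
>* q0   q1  q0 
 * q1   q1  q2 
   q2   q2  q2 
(> = start, * = accepting)

start=q0; accept=q0,q1; q0-x->q1; q0-y->q0; q1-x->q1; q1-y->q2; q2-x->q2; q2-y->q2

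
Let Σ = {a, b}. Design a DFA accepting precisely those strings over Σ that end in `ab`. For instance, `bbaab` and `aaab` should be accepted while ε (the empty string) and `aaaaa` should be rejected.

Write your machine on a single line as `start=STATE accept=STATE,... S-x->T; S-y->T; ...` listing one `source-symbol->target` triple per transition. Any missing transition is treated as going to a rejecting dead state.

Let each state record the length of the longest suffix of the input read so far that is also a prefix of `ab`. S1 means the last symbol is `a`; S2 means the last 2 symbols are `ab`. Accept only at S2, where the string currently ends in `ab`.
A 3-state machine:
        a   b  
>  S0   S1  S0 
   S1   S1  S2 
 * S2   S1  S0 
(> = start, * = accepting)

start=S0; accept=S2; S0-a->S1; S0-b->S0; S1-a->S1; S1-b->S2; S2-a->S1; S2-b->S0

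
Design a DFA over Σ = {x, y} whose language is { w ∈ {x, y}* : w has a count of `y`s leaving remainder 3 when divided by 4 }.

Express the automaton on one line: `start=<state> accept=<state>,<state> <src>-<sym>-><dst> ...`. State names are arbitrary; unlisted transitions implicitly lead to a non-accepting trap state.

Keep the running count of `y`s modulo 4: each `y` advances along the cycle A → B → C → D → A while other symbols loop. Accept at D.
With 4 states:
       x  y 
>  A   A  B 
   B   B  C 
   C   C  D 
 * D   D  A 
(> = start, * = accepting)

start=A accept=D A-x->A A-y->B B-x->B B-y->C C-x->C C-y->D D-x->D D-y->A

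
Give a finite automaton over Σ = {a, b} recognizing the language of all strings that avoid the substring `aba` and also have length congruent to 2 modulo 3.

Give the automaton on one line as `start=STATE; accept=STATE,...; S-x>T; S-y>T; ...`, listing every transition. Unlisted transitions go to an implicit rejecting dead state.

start=s0; accept=s3,s4,s5; s0-a>s1; s0-b>s2; s1-a>s3; s1-b>s4; s2-a>s3; s2-b>s5; s3-a>s6; s3-b>s7; s4-a>s8; s4-b>s0; s5-a>s6; s5-b>s0; s6-a>s1; s6-b>s9; s7-a>s8; s7-b>s2; s8-a>s8; s8-b>s8; s9-a>s8; s9-b>s5

Handle the two conditions separately and then intersect. The first has 4 states tracking partial matches of the forbidden pattern `aba`; the second has 3 states tracking the input length modulo 3. A product state is a pair (one from each), accepting exactly when both do. After merging equivalent states the machine shrinks.
10 states suffice.
        a   b  
>  s0   s1  s2 
   s1   s3  s4 
   s2   s3  s5 
 * s3   s6  s7 
 * s4   s8  s0 
 * s5   s6  s0 
   s6   s1  s9 
   s7   s8  s2 
   s8   s8  s8 
   s9   s8  s5 
(> = start, * = accepting)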